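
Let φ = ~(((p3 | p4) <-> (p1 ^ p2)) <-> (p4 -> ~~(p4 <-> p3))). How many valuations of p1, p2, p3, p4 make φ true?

p1 | p2 | p3 | p4 | φ
-- | -- | -- | -- | -
1  | 1  | 1  | 1  | 1
1  | 1  | 1  | 0  | 1
1  | 1  | 0  | 1  | 0
1  | 1  | 0  | 0  | 0
1  | 0  | 1  | 1  | 0
1  | 0  | 1  | 0  | 0
1  | 0  | 0  | 1  | 1
1  | 0  | 0  | 0  | 1
0  | 1  | 1  | 1  | 0
0  | 1  | 1  | 0  | 0
0  | 1  | 0  | 1  | 1
0  | 1  | 0  | 0  | 1
0  | 0  | 1  | 1  | 1
0  | 0  | 1  | 0  | 1
0  | 0  | 0  | 1  | 0
0  | 0  | 0  | 0  | 0
The formula is true on 8 of the 16 rows.

8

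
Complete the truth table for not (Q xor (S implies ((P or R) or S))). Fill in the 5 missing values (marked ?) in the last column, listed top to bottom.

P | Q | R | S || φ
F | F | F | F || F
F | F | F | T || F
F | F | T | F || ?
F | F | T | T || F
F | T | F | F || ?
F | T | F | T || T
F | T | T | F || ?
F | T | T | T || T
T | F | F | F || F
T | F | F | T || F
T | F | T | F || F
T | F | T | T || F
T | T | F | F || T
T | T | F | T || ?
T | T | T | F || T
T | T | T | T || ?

Row P=F, Q=F, R=T, S=F: (S implies ((P or R) or S)) = T, (Q xor (S implies ((P or R) or S))) = T, so the formula = F.
Row P=F, Q=T, R=F, S=F: (S implies ((P or R) or S)) = T, (Q xor (S implies ((P or R) or S))) = F, so the formula = T.
Row P=F, Q=T, R=T, S=F: (S implies ((P or R) or S)) = T, (Q xor (S implies ((P or R) or S))) = F, so the formula = T.
Row P=T, Q=T, R=F, S=T: (S implies ((P or R) or S)) = T, (Q xor (S implies ((P or R) or S))) = F, so the formula = T.
Row P=T, Q=T, R=T, S=T: (S implies ((P or R) or S)) = T, (Q xor (S implies ((P or R) or S))) = F, so the formula = T.

F, T, T, T, T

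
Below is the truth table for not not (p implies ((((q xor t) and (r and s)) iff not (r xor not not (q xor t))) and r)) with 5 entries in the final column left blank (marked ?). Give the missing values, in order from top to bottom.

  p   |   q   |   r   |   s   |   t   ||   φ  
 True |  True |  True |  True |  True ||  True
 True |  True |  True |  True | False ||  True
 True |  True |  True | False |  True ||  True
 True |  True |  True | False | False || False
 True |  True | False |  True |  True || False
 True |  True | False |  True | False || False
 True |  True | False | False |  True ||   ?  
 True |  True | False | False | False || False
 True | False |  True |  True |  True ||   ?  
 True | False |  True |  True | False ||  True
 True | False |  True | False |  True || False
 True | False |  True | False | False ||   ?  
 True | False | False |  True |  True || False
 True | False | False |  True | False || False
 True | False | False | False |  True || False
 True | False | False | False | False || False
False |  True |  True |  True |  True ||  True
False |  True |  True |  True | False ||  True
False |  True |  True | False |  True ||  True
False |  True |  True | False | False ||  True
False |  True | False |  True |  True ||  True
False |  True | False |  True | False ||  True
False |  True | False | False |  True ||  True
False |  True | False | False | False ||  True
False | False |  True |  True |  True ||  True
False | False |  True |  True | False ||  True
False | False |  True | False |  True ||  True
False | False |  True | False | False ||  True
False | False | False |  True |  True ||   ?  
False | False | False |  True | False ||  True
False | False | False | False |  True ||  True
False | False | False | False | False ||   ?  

Row 7: (p implies ((((q xor t) and (r and s)) iff not (r xor not not (q xor t))) and r)) = False, not (p implies ((((q xor t) and (r and s)) iff not (r xor not not (q xor t))) and r)) = True, so the formula = False.
Row 9: (p implies ((((q xor t) and (r and s)) iff not (r xor not not (q xor t))) and r)) = True, not (p implies ((((q xor t) and (r and s)) iff not (r xor not not (q xor t))) and r)) = False, so the formula = True.
Row 12: (p implies ((((q xor t) and (r and s)) iff not (r xor not not (q xor t))) and r)) = True, not (p implies ((((q xor t) and (r and s)) iff not (r xor not not (q xor t))) and r)) = False, so the formula = True.
Row 29: (p implies ((((q xor t) and (r and s)) iff not (r xor not not (q xor t))) and r)) = True, not (p implies ((((q xor t) and (r and s)) iff not (r xor not not (q xor t))) and r)) = False, so the formula = True.
Row 32: (p implies ((((q xor t) and (r and s)) iff not (r xor not not (q xor t))) and r)) = True, not (p implies ((((q xor t) and (r and s)) iff not (r xor not not (q xor t))) and r)) = False, so the formula = True.

False, True, True, True, True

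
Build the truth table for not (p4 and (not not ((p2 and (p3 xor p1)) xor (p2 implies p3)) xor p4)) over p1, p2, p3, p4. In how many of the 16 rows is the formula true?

14

p1  p2  p3  p4  |  φ
F   F   F   F   |  T
F   F   F   T   |  T
F   F   T   F   |  T
F   F   T   T   |  T
F   T   F   F   |  T
F   T   F   T   |  F
F   T   T   F   |  T
F   T   T   T   |  F
T   F   F   F   |  T
T   F   F   T   |  T
T   F   T   F   |  T
T   F   T   T   |  T
T   T   F   F   |  T
T   T   F   T   |  T
T   T   T   F   |  T
T   T   T   T   |  T
The formula is true on 14 of the 16 rows.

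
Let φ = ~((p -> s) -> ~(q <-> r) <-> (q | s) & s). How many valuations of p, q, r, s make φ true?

p  q  r  s  |  φ
T  T  T  T  |  T
T  T  T  F  |  T
T  T  F  T  |  F
T  T  F  F  |  T
T  F  T  T  |  F
T  F  T  F  |  T
T  F  F  T  |  T
T  F  F  F  |  T
F  T  T  T  |  T
F  T  T  F  |  F
F  T  F  T  |  F
F  T  F  F  |  T
F  F  T  T  |  F
F  F  T  F  |  T
F  F  F  T  |  T
F  F  F  F  |  F
The formula is true on 10 of the 16 rows.

10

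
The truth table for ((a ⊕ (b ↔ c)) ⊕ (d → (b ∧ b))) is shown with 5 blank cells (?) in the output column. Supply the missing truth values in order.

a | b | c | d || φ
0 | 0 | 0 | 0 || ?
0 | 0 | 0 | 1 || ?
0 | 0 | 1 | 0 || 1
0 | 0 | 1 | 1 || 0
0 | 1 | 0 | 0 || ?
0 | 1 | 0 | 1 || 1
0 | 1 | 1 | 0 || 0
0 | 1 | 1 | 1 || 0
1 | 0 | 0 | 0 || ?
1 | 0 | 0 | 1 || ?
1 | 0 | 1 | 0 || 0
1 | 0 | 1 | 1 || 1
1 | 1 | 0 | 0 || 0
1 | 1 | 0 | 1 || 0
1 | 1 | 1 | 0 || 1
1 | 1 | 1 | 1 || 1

0, 1, 1, 1, 0

Row a=0, b=0, c=0, d=0: (a ⊕ (b ↔ c)) = 1, (d → (b ∧ b)) = 1, so the formula = 0.
Row a=0, b=0, c=0, d=1: (a ⊕ (b ↔ c)) = 1, (d → (b ∧ b)) = 0, so the formula = 1.
Row a=0, b=1, c=0, d=0: (a ⊕ (b ↔ c)) = 0, (d → (b ∧ b)) = 1, so the formula = 1.
Row a=1, b=0, c=0, d=0: (a ⊕ (b ↔ c)) = 0, (d → (b ∧ b)) = 1, so the formula = 1.
Row a=1, b=0, c=0, d=1: (a ⊕ (b ↔ c)) = 0, (d → (b ∧ b)) = 0, so the formula = 0.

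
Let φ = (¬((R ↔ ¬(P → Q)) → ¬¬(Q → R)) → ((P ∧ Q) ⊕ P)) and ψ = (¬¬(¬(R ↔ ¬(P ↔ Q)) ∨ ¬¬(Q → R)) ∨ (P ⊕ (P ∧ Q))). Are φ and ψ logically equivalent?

P  Q  R  |  φ  ψ
0  0  0  |  1  1
0  0  1  |  1  1
0  1  0  |  0  1
0  1  1  |  1  1
1  0  0  |  1  1
1  0  1  |  1  1
1  1  0  |  0  0
1  1  1  |  1  1
The columns differ at P=0, Q=1, R=0 (φ=0, ψ=1), so they are not equivalent.

not equivalent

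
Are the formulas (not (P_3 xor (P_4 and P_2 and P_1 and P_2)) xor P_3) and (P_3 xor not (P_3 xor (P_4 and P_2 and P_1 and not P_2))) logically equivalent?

not equivalent

 P_1    P_2    P_3    P_4   |    φ      ψ  
False  False  False  False  |   True   True
False  False  False   True  |   True   True
False  False   True  False  |   True   True
False  False   True   True  |   True   True
False   True  False  False  |   True   True
False   True  False   True  |   True   True
False   True   True  False  |   True   True
False   True   True   True  |   True   True
 True  False  False  False  |   True   True
 True  False  False   True  |   True   True
 True  False   True  False  |   True   True
 True  False   True   True  |   True   True
 True   True  False  False  |   True   True
 True   True  False   True  |  False   True
 True   True   True  False  |   True   True
 True   True   True   True  |  False   True
The columns differ at P_1=True, P_2=True, P_3=False, P_4=True (φ=False, ψ=True), so they are not equivalent.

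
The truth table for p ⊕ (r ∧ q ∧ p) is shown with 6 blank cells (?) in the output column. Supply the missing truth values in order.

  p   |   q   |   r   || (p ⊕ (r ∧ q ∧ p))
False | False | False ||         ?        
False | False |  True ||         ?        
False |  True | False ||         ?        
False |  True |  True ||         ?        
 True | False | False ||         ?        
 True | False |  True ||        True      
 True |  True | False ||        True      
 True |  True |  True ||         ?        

Row p=False, q=False, r=False: (r ∧ q ∧ p) = False, so (p ⊕ (r ∧ q ∧ p)) = False.
Row p=False, q=False, r=True: (r ∧ q ∧ p) = False, so (p ⊕ (r ∧ q ∧ p)) = False.
Row p=False, q=True, r=False: (r ∧ q ∧ p) = False, so (p ⊕ (r ∧ q ∧ p)) = False.
Row p=False, q=True, r=True: (r ∧ q ∧ p) = False, so (p ⊕ (r ∧ q ∧ p)) = False.
Row p=True, q=False, r=False: (r ∧ q ∧ p) = False, so (p ⊕ (r ∧ q ∧ p)) = True.
Row p=True, q=True, r=True: (r ∧ q ∧ p) = True, so (p ⊕ (r ∧ q ∧ p)) = False.

False, False, False, False, True, False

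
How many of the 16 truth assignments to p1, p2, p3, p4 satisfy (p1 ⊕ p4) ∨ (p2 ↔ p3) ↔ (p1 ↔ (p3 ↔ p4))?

8

p1 | p2 | p3 | p4 || (p1 ⊕ p4) | (p2 ↔ p3) | ((p1 ⊕ p4) ∨ (p2 ↔ p3)) | (p3 ↔ p4) | (p1 ↔ (p3 ↔ p4)) | φ
F  | F  | F  | F  ||     F     |     T     |            T            |     T     |        F         | F
F  | F  | F  | T  ||     T     |     T     |            T            |     F     |        T         | T
F  | F  | T  | F  ||     F     |     F     |            F            |     F     |        T         | F
F  | F  | T  | T  ||     T     |     F     |            T            |     T     |        F         | F
F  | T  | F  | F  ||     F     |     F     |            F            |     T     |        F         | T
F  | T  | F  | T  ||     T     |     F     |            T            |     F     |        T         | T
F  | T  | T  | F  ||     F     |     T     |            T            |     F     |        T         | T
F  | T  | T  | T  ||     T     |     T     |            T            |     T     |        F         | F
T  | F  | F  | F  ||     T     |     T     |            T            |     T     |        T         | T
T  | F  | F  | T  ||     F     |     T     |            T            |     F     |        F         | F
T  | F  | T  | F  ||     T     |     F     |            T            |     F     |        F         | F
T  | F  | T  | T  ||     F     |     F     |            F            |     T     |        T         | F
T  | T  | F  | F  ||     T     |     F     |            T            |     T     |        T         | T
T  | T  | F  | T  ||     F     |     F     |            F            |     F     |        F         | T
T  | T  | T  | F  ||     T     |     T     |            T            |     F     |        F         | F
T  | T  | T  | T  ||     F     |     T     |            T            |     T     |        T         | T
The formula is true on 8 of the 16 rows.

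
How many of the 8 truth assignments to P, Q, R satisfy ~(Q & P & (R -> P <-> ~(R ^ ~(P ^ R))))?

6

P | Q | R || φ
1 | 1 | 1 || 0
1 | 1 | 0 || 0
1 | 0 | 1 || 1
1 | 0 | 0 || 1
0 | 1 | 1 || 1
0 | 1 | 0 || 1
0 | 0 | 1 || 1
0 | 0 | 0 || 1
The formula is true on 6 of the 8 rows.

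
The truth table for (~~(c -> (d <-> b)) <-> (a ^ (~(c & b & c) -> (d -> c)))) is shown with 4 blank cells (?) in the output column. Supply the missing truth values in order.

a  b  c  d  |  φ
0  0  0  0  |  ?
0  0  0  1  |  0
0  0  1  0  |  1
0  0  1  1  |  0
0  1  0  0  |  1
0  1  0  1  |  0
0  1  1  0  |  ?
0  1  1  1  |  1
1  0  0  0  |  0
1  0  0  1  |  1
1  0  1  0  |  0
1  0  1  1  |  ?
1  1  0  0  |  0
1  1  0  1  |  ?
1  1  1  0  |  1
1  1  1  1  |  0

Row a=0, b=0, c=0, d=0: ~~(c -> (d <-> b)) = 1, (a ^ (~(c & b & c) -> (d -> c))) = 1, so the formula = 1.
Row a=0, b=1, c=1, d=0: ~~(c -> (d <-> b)) = 0, (a ^ (~(c & b & c) -> (d -> c))) = 1, so the formula = 0.
Row a=1, b=0, c=1, d=1: ~~(c -> (d <-> b)) = 0, (a ^ (~(c & b & c) -> (d -> c))) = 0, so the formula = 1.
Row a=1, b=1, c=0, d=1: ~~(c -> (d <-> b)) = 1, (a ^ (~(c & b & c) -> (d -> c))) = 1, so the formula = 1.

1, 0, 1, 1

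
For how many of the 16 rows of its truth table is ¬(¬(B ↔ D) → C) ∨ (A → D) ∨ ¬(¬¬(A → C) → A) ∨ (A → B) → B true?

10

A | B | C | D | φ
- | - | - | - | -
F | F | F | F | F
F | F | F | T | F
F | F | T | F | F
F | F | T | T | F
F | T | F | F | T
F | T | F | T | T
F | T | T | F | T
F | T | T | T | T
T | F | F | F | T
T | F | F | T | F
T | F | T | F | T
T | F | T | T | F
T | T | F | F | T
T | T | F | T | T
T | T | T | F | T
T | T | T | T | T
The formula is true on 10 of the 16 rows.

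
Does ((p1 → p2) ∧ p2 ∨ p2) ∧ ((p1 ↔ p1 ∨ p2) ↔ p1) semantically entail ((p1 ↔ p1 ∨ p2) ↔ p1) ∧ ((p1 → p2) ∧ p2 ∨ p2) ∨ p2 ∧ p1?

p1  p2  |  φ  ψ
F   F   |  F  F
F   T   |  T  T
T   F   |  F  F
T   T   |  T  T
In every row where φ is true, ψ is also true, so φ ⊨ ψ.

yes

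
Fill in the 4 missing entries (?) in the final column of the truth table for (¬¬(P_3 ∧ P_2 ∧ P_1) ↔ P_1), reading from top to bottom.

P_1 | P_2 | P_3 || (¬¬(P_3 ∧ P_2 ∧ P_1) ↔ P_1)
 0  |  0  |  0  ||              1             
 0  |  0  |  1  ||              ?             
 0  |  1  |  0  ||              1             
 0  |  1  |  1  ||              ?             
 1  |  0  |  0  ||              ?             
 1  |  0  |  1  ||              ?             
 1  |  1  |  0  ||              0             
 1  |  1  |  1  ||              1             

Row P_1=0, P_2=0, P_3=1: ¬¬(P_3 ∧ P_2 ∧ P_1) = 0, so (¬¬(P_3 ∧ P_2 ∧ P_1) ↔ P_1) = 1.
Row P_1=0, P_2=1, P_3=1: ¬¬(P_3 ∧ P_2 ∧ P_1) = 0, so (¬¬(P_3 ∧ P_2 ∧ P_1) ↔ P_1) = 1.
Row P_1=1, P_2=0, P_3=0: ¬¬(P_3 ∧ P_2 ∧ P_1) = 0, so (¬¬(P_3 ∧ P_2 ∧ P_1) ↔ P_1) = 0.
Row P_1=1, P_2=0, P_3=1: ¬¬(P_3 ∧ P_2 ∧ P_1) = 0, so (¬¬(P_3 ∧ P_2 ∧ P_1) ↔ P_1) = 0.

1, 1, 0, 0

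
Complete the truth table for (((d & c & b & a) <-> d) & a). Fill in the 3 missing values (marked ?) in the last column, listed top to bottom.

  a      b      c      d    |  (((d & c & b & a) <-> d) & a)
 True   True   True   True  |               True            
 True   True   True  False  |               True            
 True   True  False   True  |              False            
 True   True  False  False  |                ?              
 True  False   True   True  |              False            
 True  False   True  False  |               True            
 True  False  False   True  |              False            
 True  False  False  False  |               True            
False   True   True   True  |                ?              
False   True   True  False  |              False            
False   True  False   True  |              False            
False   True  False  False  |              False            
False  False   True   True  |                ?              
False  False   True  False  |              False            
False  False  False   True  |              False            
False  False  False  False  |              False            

Row a=True, b=True, c=False, d=False: ((d & c & b & a) <-> d) = True, so (((d & c & b & a) <-> d) & a) = True.
Row a=False, b=True, c=True, d=True: ((d & c & b & a) <-> d) = False, so (((d & c & b & a) <-> d) & a) = False.
Row a=False, b=False, c=True, d=True: ((d & c & b & a) <-> d) = False, so (((d & c & b & a) <-> d) & a) = False.

True, False, False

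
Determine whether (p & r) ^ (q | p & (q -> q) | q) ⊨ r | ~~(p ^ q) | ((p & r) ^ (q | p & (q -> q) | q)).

yes

p  q  r  |  φ  ψ
T  T  T  |  F  T
T  T  F  |  T  T
T  F  T  |  F  T
T  F  F  |  T  T
F  T  T  |  T  T
F  T  F  |  T  T
F  F  T  |  F  T
F  F  F  |  F  F
In every row where φ is true, ψ is also true, so φ ⊨ ψ.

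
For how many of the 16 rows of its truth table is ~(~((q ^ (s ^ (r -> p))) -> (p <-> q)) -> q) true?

  p   |   q   |   r   |   s   | (r -> p) | (s ^ (r -> p)) | (q ^ (s ^ (r -> p))) | (p <-> q) |   φ  
----- | ----- | ----- | ----- | -------- | -------------- | -------------------- | --------- | -----
False | False | False | False |   True   |      True      |         True         |    True   | False
False | False | False |  True |   True   |     False      |        False         |    True   | False
False | False |  True | False |  False   |     False      |        False         |    True   | False
False | False |  True |  True |  False   |      True      |         True         |    True   | False
False |  True | False | False |   True   |      True      |        False         |   False   | False
False |  True | False |  True |   True   |     False      |         True         |   False   | False
False |  True |  True | False |  False   |     False      |         True         |   False   | False
False |  True |  True |  True |  False   |      True      |        False         |   False   | False
 True | False | False | False |   True   |      True      |         True         |   False   |  True
 True | False | False |  True |   True   |     False      |        False         |   False   | False
 True | False |  True | False |   True   |      True      |         True         |   False   |  True
 True | False |  True |  True |   True   |     False      |        False         |   False   | False
 True |  True | False | False |   True   |      True      |        False         |    True   | False
 True |  True | False |  True |   True   |     False      |         True         |    True   | False
 True |  True |  True | False |   True   |      True      |        False         |    True   | False
 True |  True |  True |  True |   True   |     False      |         True         |    True   | False
The formula is true on 2 of the 16 rows.

2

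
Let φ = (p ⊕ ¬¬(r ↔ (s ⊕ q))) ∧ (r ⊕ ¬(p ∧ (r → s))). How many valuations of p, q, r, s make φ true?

3

p | q | r | s || φ
F | F | F | F || T
F | F | F | T || F
F | F | T | F || F
F | F | T | T || F
F | T | F | F || F
F | T | F | T || T
F | T | T | F || F
F | T | T | T || F
T | F | F | F || F
T | F | F | T || F
T | F | T | F || F
T | F | T | T || F
T | T | F | F || F
T | T | F | T || F
T | T | T | F || F
T | T | T | T || T
The formula is true on 3 of the 16 rows.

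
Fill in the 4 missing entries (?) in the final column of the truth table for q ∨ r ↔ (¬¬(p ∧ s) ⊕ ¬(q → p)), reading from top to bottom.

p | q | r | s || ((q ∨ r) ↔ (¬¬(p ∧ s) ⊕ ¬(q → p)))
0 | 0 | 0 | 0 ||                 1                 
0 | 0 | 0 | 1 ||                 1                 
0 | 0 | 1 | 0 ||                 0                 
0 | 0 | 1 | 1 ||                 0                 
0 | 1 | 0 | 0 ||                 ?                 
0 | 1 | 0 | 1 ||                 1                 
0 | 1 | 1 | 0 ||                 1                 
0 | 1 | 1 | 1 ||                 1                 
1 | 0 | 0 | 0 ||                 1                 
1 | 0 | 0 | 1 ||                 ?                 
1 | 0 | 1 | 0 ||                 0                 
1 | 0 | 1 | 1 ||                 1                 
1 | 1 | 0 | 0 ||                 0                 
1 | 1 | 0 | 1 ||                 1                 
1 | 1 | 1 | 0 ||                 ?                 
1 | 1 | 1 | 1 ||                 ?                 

Row p=0, q=1, r=0, s=0: (q ∨ r) = 1, (¬¬(p ∧ s) ⊕ ¬(q → p)) = 1, so ((q ∨ r) ↔ (¬¬(p ∧ s) ⊕ ¬(q → p))) = 1.
Row p=1, q=0, r=0, s=1: (q ∨ r) = 0, (¬¬(p ∧ s) ⊕ ¬(q → p)) = 1, so ((q ∨ r) ↔ (¬¬(p ∧ s) ⊕ ¬(q → p))) = 0.
Row p=1, q=1, r=1, s=0: (q ∨ r) = 1, (¬¬(p ∧ s) ⊕ ¬(q → p)) = 0, so ((q ∨ r) ↔ (¬¬(p ∧ s) ⊕ ¬(q → p))) = 0.
Row p=1, q=1, r=1, s=1: (q ∨ r) = 1, (¬¬(p ∧ s) ⊕ ¬(q → p)) = 1, so ((q ∨ r) ↔ (¬¬(p ∧ s) ⊕ ¬(q → p))) = 1.

1, 0, 0, 1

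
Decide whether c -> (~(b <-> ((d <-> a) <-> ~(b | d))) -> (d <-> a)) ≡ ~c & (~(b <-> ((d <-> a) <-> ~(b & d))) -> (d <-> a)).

a | b | c | d || φ | ψ
F | F | F | F || T | T
F | F | F | T || T | T
F | F | T | F || T | F
F | F | T | T || F | F
F | T | F | F || T | T
F | T | F | T || T | T
F | T | T | F || T | F
F | T | T | T || T | F
T | F | F | F || T | T
T | F | F | T || T | T
T | F | T | F || T | F
T | F | T | T || T | F
T | T | F | F || T | F
T | T | F | T || T | T
T | T | T | F || T | F
T | T | T | T || T | F
The columns differ at a=F, b=F, c=T, d=F (φ=T, ψ=F), so they are not equivalent.

not equivalent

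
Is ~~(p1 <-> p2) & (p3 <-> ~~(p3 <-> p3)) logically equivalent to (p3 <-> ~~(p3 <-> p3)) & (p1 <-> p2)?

equivalent

  p1     p2     p3   |    φ      ψ  
False  False  False  |  False  False
False  False   True  |   True   True
False   True  False  |  False  False
False   True   True  |  False  False
 True  False  False  |  False  False
 True  False   True  |  False  False
 True   True  False  |  False  False
 True   True   True  |   True   True
The columns for φ and ψ agree on every row, so they are logically equivalent.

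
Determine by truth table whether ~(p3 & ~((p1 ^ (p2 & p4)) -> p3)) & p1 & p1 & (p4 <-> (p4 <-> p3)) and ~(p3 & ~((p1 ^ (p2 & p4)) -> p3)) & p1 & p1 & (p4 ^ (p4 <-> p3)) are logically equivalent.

not equivalent

  p1  |   p2  |   p3  |   p4  |   φ   |   ψ  
----- | ----- | ----- | ----- | ----- | -----
 True |  True |  True |  True |  True | False
 True |  True |  True | False |  True | False
 True |  True | False |  True | False |  True
 True |  True | False | False | False |  True
 True | False |  True |  True |  True | False
 True | False |  True | False |  True | False
 True | False | False |  True | False |  True
 True | False | False | False | False |  True
False |  True |  True |  True | False | False
False |  True |  True | False | False | False
False |  True | False |  True | False | False
False |  True | False | False | False | False
False | False |  True |  True | False | False
False | False |  True | False | False | False
False | False | False |  True | False | False
False | False | False | False | False | False
The columns differ at p1=True, p2=True, p3=True, p4=True (φ=True, ψ=False), so they are not equivalent.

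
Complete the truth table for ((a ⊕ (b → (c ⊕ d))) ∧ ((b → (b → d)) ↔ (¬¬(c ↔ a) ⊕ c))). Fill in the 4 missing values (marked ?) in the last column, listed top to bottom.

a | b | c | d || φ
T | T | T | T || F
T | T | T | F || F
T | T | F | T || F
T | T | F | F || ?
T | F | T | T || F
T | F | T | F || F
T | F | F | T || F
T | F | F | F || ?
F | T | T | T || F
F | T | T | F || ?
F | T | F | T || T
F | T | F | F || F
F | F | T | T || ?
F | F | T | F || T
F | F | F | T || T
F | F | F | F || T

Row a=T, b=T, c=F, d=F: (a ⊕ (b → (c ⊕ d))) = T, ((b → (b → d)) ↔ (¬¬(c ↔ a) ⊕ c)) = T, so the formula = T.
Row a=T, b=F, c=F, d=F: (a ⊕ (b → (c ⊕ d))) = F, ((b → (b → d)) ↔ (¬¬(c ↔ a) ⊕ c)) = F, so the formula = F.
Row a=F, b=T, c=T, d=F: (a ⊕ (b → (c ⊕ d))) = T, ((b → (b → d)) ↔ (¬¬(c ↔ a) ⊕ c)) = F, so the formula = F.
Row a=F, b=F, c=T, d=T: (a ⊕ (b → (c ⊕ d))) = T, ((b → (b → d)) ↔ (¬¬(c ↔ a) ⊕ c)) = T, so the formula = T.

T, F, F, T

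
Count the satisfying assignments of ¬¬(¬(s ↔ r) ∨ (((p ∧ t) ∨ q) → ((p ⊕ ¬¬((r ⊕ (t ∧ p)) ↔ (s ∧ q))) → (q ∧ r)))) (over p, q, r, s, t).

p | q | r | s | t || φ
T | T | T | T | T || T
T | T | T | T | F || T
T | T | T | F | T || T
T | T | T | F | F || T
T | T | F | T | T || T
T | T | F | T | F || T
T | T | F | F | T || F
T | T | F | F | F || T
T | F | T | T | T || T
T | F | T | T | F || T
T | F | T | F | T || T
T | F | T | F | F || T
T | F | F | T | T || T
T | F | F | T | F || T
T | F | F | F | T || F
T | F | F | F | F || T
F | T | T | T | T || T
F | T | T | T | F || T
F | T | T | F | T || T
F | T | T | F | F || T
F | T | F | T | T || T
F | T | F | T | F || T
F | T | F | F | T || F
F | T | F | F | F || F
F | F | T | T | T || T
F | F | T | T | F || T
F | F | T | F | T || T
F | F | T | F | F || T
F | F | F | T | T || T
F | F | F | T | F || T
F | F | F | F | T || T
F | F | F | F | F || T
The formula is true on 28 of the 32 rows.

28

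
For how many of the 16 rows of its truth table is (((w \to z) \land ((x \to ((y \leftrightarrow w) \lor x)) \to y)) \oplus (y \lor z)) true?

6

x | y | z | w || φ
0 | 0 | 0 | 0 || 0
0 | 0 | 0 | 1 || 0
0 | 0 | 1 | 0 || 1
0 | 0 | 1 | 1 || 1
0 | 1 | 0 | 0 || 0
0 | 1 | 0 | 1 || 1
0 | 1 | 1 | 0 || 0
0 | 1 | 1 | 1 || 0
1 | 0 | 0 | 0 || 0
1 | 0 | 0 | 1 || 0
1 | 0 | 1 | 0 || 1
1 | 0 | 1 | 1 || 1
1 | 1 | 0 | 0 || 0
1 | 1 | 0 | 1 || 1
1 | 1 | 1 | 0 || 0
1 | 1 | 1 | 1 || 0
The formula is true on 6 of the 16 rows.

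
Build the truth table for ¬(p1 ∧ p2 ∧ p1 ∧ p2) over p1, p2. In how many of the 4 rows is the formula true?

p1 | p2 | (p1 ∧ p2 ∧ p1 ∧ p2) | ¬(p1 ∧ p2 ∧ p1 ∧ p2)
-- | -- | ------------------- | --------------------
T  | T  |          T          |          F          
T  | F  |          F          |          T          
F  | T  |          F          |          T          
F  | F  |          F          |          T          
The formula is true on 3 of the 4 rows.

3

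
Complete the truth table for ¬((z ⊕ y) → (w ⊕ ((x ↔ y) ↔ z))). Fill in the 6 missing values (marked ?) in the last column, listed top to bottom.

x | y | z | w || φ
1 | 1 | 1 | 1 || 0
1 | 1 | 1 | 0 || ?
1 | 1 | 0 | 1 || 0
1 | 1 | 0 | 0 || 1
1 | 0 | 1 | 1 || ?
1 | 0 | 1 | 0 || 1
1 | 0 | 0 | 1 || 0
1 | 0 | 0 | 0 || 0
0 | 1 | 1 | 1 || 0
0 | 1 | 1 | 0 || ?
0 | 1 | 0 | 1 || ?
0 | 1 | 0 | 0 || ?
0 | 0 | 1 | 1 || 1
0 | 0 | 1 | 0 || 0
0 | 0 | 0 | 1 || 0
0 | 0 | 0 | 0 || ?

0, 0, 0, 1, 0, 0

Row x=1, y=1, z=1, w=0: (z ⊕ y) = 0, (w ⊕ ((x ↔ y) ↔ z)) = 1, ((z ⊕ y) → (w ⊕ ((x ↔ y) ↔ z))) = 1, so the formula = 0.
Row x=1, y=0, z=1, w=1: (z ⊕ y) = 1, (w ⊕ ((x ↔ y) ↔ z)) = 1, ((z ⊕ y) → (w ⊕ ((x ↔ y) ↔ z))) = 1, so the formula = 0.
Row x=0, y=1, z=1, w=0: (z ⊕ y) = 0, (w ⊕ ((x ↔ y) ↔ z)) = 0, ((z ⊕ y) → (w ⊕ ((x ↔ y) ↔ z))) = 1, so the formula = 0.
Row x=0, y=1, z=0, w=1: (z ⊕ y) = 1, (w ⊕ ((x ↔ y) ↔ z)) = 0, ((z ⊕ y) → (w ⊕ ((x ↔ y) ↔ z))) = 0, so the formula = 1.
Row x=0, y=1, z=0, w=0: (z ⊕ y) = 1, (w ⊕ ((x ↔ y) ↔ z)) = 1, ((z ⊕ y) → (w ⊕ ((x ↔ y) ↔ z))) = 1, so the formula = 0.
Row x=0, y=0, z=0, w=0: (z ⊕ y) = 0, (w ⊕ ((x ↔ y) ↔ z)) = 0, ((z ⊕ y) → (w ⊕ ((x ↔ y) ↔ z))) = 1, so the formula = 0.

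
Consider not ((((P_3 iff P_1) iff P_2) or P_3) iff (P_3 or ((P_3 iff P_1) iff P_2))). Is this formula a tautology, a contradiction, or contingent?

contradiction

P_1 | P_2 | P_3 | (P_3 iff P_1) | ((P_3 iff P_1) iff P_2) | φ
--- | --- | --- | ------------- | ----------------------- | -
 F  |  F  |  F  |       T       |            F            | F
 F  |  F  |  T  |       F       |            T            | F
 F  |  T  |  F  |       T       |            T            | F
 F  |  T  |  T  |       F       |            F            | F
 T  |  F  |  F  |       F       |            T            | F
 T  |  F  |  T  |       T       |            F            | F
 T  |  T  |  F  |       F       |            F            | F
 T  |  T  |  T  |       T       |            T            | F
Every row is F, so the formula is a contradiction.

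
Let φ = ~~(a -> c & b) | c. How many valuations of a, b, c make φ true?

a  b  c     (c & b)  (a -> (c & b))  ~(a -> (c & b))  ~~(a -> (c & b))  (~~(a -> (c & b)) | c)
0  0  0        0           1                0                1                    1           
0  0  1        0           1                0                1                    1           
0  1  0        0           1                0                1                    1           
0  1  1        1           1                0                1                    1           
1  0  0        0           0                1                0                    0           
1  0  1        0           0                1                0                    1           
1  1  0        0           0                1                0                    0           
1  1  1        1           1                0                1                    1           
The formula is true on 6 of the 8 rows.

6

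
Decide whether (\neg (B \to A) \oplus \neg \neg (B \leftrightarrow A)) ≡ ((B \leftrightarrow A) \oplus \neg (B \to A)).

A | B || φ | ψ
F | F || T | T
F | T || T | T
T | F || F | F
T | T || T | T
The columns for φ and ψ agree on every row, so they are logically equivalent.

equivalent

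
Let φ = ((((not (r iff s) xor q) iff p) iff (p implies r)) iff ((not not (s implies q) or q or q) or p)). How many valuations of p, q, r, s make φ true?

p | q | r | s || φ
F | F | F | F || T
F | F | F | T || T
F | F | T | F || F
F | F | T | T || F
F | T | F | F || F
F | T | F | T || T
F | T | T | F || T
F | T | T | T || F
T | F | F | F || T
T | F | F | T || F
T | F | T | F || T
T | F | T | T || F
T | T | F | F || F
T | T | F | T || T
T | T | T | F || F
T | T | T | T || T
The formula is true on 8 of the 16 rows.

8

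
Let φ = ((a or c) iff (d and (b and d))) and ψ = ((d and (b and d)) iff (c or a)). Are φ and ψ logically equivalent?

  a   |   b   |   c   |   d   ||   φ   |   ψ  
False | False | False | False ||  True |  True
False | False | False |  True ||  True |  True
False | False |  True | False || False | False
False | False |  True |  True || False | False
False |  True | False | False ||  True |  True
False |  True | False |  True || False | False
False |  True |  True | False || False | False
False |  True |  True |  True ||  True |  True
 True | False | False | False || False | False
 True | False | False |  True || False | False
 True | False |  True | False || False | False
 True | False |  True |  True || False | False
 True |  True | False | False || False | False
 True |  True | False |  True ||  True |  True
 True |  True |  True | False || False | False
 True |  True |  True |  True ||  True |  True
The columns for φ and ψ agree on every row, so they are logically equivalent.

equivalent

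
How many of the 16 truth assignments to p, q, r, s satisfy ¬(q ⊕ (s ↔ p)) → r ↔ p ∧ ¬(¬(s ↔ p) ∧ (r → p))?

p | q | r | s || (s ↔ p) | (q ⊕ (s ↔ p)) | ¬(q ⊕ (s ↔ p)) | (¬(q ⊕ (s ↔ p)) → r) | ¬(s ↔ p) | (r → p) | (¬(s ↔ p) ∧ (r → p)) | ¬(¬(s ↔ p) ∧ (r → p)) | (p ∧ ¬(¬(s ↔ p) ∧ (r → p))) | φ
T | T | T | T ||    T    |       F       |       T        |          T           |    F     |    T    |          F           |           T           |              T              | T
T | T | T | F ||    F    |       T       |       F        |          T           |    T     |    T    |          T           |           F           |              F              | F
T | T | F | T ||    T    |       F       |       T        |          F           |    F     |    T    |          F           |           T           |              T              | F
T | T | F | F ||    F    |       T       |       F        |          T           |    T     |    T    |          T           |           F           |              F              | F
T | F | T | T ||    T    |       T       |       F        |          T           |    F     |    T    |          F           |           T           |              T              | T
T | F | T | F ||    F    |       F       |       T        |          T           |    T     |    T    |          T           |           F           |              F              | F
T | F | F | T ||    T    |       T       |       F        |          T           |    F     |    T    |          F           |           T           |              T              | T
T | F | F | F ||    F    |       F       |       T        |          F           |    T     |    T    |          T           |           F           |              F              | T
F | T | T | T ||    F    |       T       |       F        |          T           |    T     |    F    |          F           |           T           |              F              | F
F | T | T | F ||    T    |       F       |       T        |          T           |    F     |    F    |          F           |           T           |              F              | F
F | T | F | T ||    F    |       T       |       F        |          T           |    T     |    T    |          T           |           F           |              F              | F
F | T | F | F ||    T    |       F       |       T        |          F           |    F     |    T    |          F           |           T           |              F              | T
F | F | T | T ||    F    |       F       |       T        |          T           |    T     |    F    |          F           |           T           |              F              | F
F | F | T | F ||    T    |       T       |       F        |          T           |    F     |    F    |          F           |           T           |              F              | F
F | F | F | T ||    F    |       F       |       T        |          F           |    T     |    T    |          T           |           F           |              F              | T
F | F | F | F ||    T    |       T       |       F        |          T           |    F     |    T    |          F           |           T           |              F              | F
The formula is true on 6 of the 16 rows.

6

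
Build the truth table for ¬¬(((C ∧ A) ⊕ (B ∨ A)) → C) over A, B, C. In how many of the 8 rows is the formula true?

5

A | B | C || (C ∧ A) | (B ∨ A) | ((C ∧ A) ⊕ (B ∨ A)) | (((C ∧ A) ⊕ (B ∨ A)) → C) | ¬(((C ∧ A) ⊕ (B ∨ A)) → C) | ¬¬(((C ∧ A) ⊕ (B ∨ A)) → C)
T | T | T ||    T    |    T    |          F          |             T             |             F              |              T             
T | T | F ||    F    |    T    |          T          |             F             |             T              |              F             
T | F | T ||    T    |    T    |          F          |             T             |             F              |              T             
T | F | F ||    F    |    T    |          T          |             F             |             T              |              F             
F | T | T ||    F    |    T    |          T          |             T             |             F              |              T             
F | T | F ||    F    |    T    |          T          |             F             |             T              |              F             
F | F | T ||    F    |    F    |          F          |             T             |             F              |              T             
F | F | F ||    F    |    F    |          F          |             T             |             F              |              T             
The formula is true on 5 of the 8 rows.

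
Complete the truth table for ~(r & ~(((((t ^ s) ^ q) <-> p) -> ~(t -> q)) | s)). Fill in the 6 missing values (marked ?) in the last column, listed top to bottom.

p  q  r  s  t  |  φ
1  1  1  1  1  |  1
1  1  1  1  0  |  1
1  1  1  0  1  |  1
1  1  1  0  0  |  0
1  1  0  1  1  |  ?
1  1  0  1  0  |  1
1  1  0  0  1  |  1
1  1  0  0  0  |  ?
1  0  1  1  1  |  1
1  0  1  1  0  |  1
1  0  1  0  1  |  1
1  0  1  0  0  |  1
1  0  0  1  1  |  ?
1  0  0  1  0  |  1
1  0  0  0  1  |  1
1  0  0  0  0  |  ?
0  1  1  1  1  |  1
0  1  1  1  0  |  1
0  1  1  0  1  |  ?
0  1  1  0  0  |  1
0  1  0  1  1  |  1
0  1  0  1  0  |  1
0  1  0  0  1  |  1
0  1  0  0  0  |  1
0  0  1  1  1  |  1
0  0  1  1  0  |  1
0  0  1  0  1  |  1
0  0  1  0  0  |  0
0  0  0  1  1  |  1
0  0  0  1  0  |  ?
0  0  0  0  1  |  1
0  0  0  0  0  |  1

1, 1, 1, 1, 0, 1

Row p=1, q=1, r=0, s=1, t=1: ~(((((t ^ s) ^ q) <-> p) -> ~(t -> q)) | s) = 0, (r & ~(((((t ^ s) ^ q) <-> p) -> ~(t -> q)) | s)) = 0, so the formula = 1.
Row p=1, q=1, r=0, s=0, t=0: ~(((((t ^ s) ^ q) <-> p) -> ~(t -> q)) | s) = 1, (r & ~(((((t ^ s) ^ q) <-> p) -> ~(t -> q)) | s)) = 0, so the formula = 1.
Row p=1, q=0, r=0, s=1, t=1: ~(((((t ^ s) ^ q) <-> p) -> ~(t -> q)) | s) = 0, (r & ~(((((t ^ s) ^ q) <-> p) -> ~(t -> q)) | s)) = 0, so the formula = 1.
Row p=1, q=0, r=0, s=0, t=0: ~(((((t ^ s) ^ q) <-> p) -> ~(t -> q)) | s) = 0, (r & ~(((((t ^ s) ^ q) <-> p) -> ~(t -> q)) | s)) = 0, so the formula = 1.
Row p=0, q=1, r=1, s=0, t=1: ~(((((t ^ s) ^ q) <-> p) -> ~(t -> q)) | s) = 1, (r & ~(((((t ^ s) ^ q) <-> p) -> ~(t -> q)) | s)) = 1, so the formula = 0.
Row p=0, q=0, r=0, s=1, t=0: ~(((((t ^ s) ^ q) <-> p) -> ~(t -> q)) | s) = 0, (r & ~(((((t ^ s) ^ q) <-> p) -> ~(t -> q)) | s)) = 0, so the formula = 1.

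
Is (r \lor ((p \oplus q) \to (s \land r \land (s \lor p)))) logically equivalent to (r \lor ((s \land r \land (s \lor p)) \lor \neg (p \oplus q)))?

equivalent

p | q | r | s | φ | ψ
- | - | - | - | - | -
T | T | T | T | T | T
T | T | T | F | T | T
T | T | F | T | T | T
T | T | F | F | T | T
T | F | T | T | T | T
T | F | T | F | T | T
T | F | F | T | F | F
T | F | F | F | F | F
F | T | T | T | T | T
F | T | T | F | T | T
F | T | F | T | F | F
F | T | F | F | F | F
F | F | T | T | T | T
F | F | T | F | T | T
F | F | F | T | T | T
F | F | F | F | T | T
The columns for φ and ψ agree on every row, so they are logically equivalent.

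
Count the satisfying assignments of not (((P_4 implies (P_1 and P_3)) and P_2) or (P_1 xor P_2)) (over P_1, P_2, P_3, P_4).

P_1 | P_2 | P_3 | P_4 | (P_1 and P_3) | (P_4 implies (P_1 and P_3)) | (P_1 xor P_2) | φ
--- | --- | --- | --- | ------------- | --------------------------- | ------------- | -
 T  |  T  |  T  |  T  |       T       |              T              |       F       | F
 T  |  T  |  T  |  F  |       T       |              T              |       F       | F
 T  |  T  |  F  |  T  |       F       |              F              |       F       | T
 T  |  T  |  F  |  F  |       F       |              T              |       F       | F
 T  |  F  |  T  |  T  |       T       |              T              |       T       | F
 T  |  F  |  T  |  F  |       T       |              T              |       T       | F
 T  |  F  |  F  |  T  |       F       |              F              |       T       | F
 T  |  F  |  F  |  F  |       F       |              T              |       T       | F
 F  |  T  |  T  |  T  |       F       |              F              |       T       | F
 F  |  T  |  T  |  F  |       F       |              T              |       T       | F
 F  |  T  |  F  |  T  |       F       |              F              |       T       | F
 F  |  T  |  F  |  F  |       F       |              T              |       T       | F
 F  |  F  |  T  |  T  |       F       |              F              |       F       | T
 F  |  F  |  T  |  F  |       F       |              T              |       F       | T
 F  |  F  |  F  |  T  |       F       |              F              |       F       | T
 F  |  F  |  F  |  F  |       F       |              T              |       F       | T
The formula is true on 5 of the 16 rows.

5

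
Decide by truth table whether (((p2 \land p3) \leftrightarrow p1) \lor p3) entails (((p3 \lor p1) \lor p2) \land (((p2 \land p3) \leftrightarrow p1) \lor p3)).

no

  p1  |   p2  |   p3  ||   φ   |   ψ  
False | False | False ||  True | False
False | False |  True ||  True |  True
False |  True | False ||  True |  True
False |  True |  True ||  True |  True
 True | False | False || False | False
 True | False |  True ||  True |  True
 True |  True | False || False | False
 True |  True |  True ||  True |  True
At p1=False, p2=False, p3=False we have φ true but ψ false, so φ does not entail ψ.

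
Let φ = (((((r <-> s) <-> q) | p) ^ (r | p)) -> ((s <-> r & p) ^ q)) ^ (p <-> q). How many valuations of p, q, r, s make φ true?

8

p  q  r  s  |  φ
T  T  T  T  |  F
T  T  T  F  |  F
T  T  F  T  |  F
T  T  F  F  |  F
T  F  T  T  |  T
T  F  T  F  |  T
T  F  F  T  |  T
T  F  F  F  |  T
F  T  T  T  |  T
F  T  T  F  |  F
F  T  F  T  |  T
F  T  F  F  |  F
F  F  T  T  |  T
F  F  T  F  |  F
F  F  F  T  |  T
F  F  F  F  |  F
The formula is true on 8 of the 16 rows.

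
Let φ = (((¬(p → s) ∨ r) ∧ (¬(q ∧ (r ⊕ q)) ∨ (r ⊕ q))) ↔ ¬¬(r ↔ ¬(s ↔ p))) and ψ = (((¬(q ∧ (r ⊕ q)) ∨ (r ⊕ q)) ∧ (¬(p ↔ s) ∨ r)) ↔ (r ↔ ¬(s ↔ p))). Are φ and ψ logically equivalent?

p  q  r  s  |  φ  ψ
F  F  F  F  |  F  F
F  F  F  T  |  T  F
F  F  T  F  |  F  F
F  F  T  T  |  T  T
F  T  F  F  |  F  F
F  T  F  T  |  T  F
F  T  T  F  |  F  F
F  T  T  T  |  T  T
T  F  F  F  |  F  F
T  F  F  T  |  F  F
T  F  T  F  |  T  T
T  F  T  T  |  F  F
T  T  F  F  |  F  F
T  T  F  T  |  F  F
T  T  T  F  |  T  T
T  T  T  T  |  F  F
The columns differ at p=F, q=F, r=F, s=T (φ=T, ψ=F), so they are not equivalent.

not equivalent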